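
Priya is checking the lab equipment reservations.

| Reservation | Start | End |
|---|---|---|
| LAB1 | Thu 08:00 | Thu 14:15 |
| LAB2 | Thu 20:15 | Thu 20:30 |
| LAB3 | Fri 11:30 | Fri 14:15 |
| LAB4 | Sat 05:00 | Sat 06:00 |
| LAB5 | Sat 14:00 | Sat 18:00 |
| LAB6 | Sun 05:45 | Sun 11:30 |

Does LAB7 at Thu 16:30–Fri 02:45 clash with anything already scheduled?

LAB1: ends Thu 14:15 at or before LAB7 starts Thu 16:30 → clear.
LAB2: starts Thu 20:15 before LAB7 ends Fri 02:45, and ends Thu 20:30 after LAB7 starts Thu 16:30 → overlap.
LAB3: starts Fri 11:30 at or after LAB7 ends Fri 02:45 → clear.
LAB4: starts Sat 05:00 at or after LAB7 ends Fri 02:45 → clear.
LAB5: starts Sat 14:00 at or after LAB7 ends Fri 02:45 → clear.
LAB6: starts Sun 05:45 at or after LAB7 ends Fri 02:45 → clear.
LAB7 overlaps LAB2.

Yes — it overlaps LAB2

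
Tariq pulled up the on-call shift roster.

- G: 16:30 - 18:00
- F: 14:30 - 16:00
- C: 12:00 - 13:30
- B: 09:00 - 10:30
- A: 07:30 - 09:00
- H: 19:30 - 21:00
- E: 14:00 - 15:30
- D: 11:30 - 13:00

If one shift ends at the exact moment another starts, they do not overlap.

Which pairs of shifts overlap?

Sorted by start: A, B, D, C, E, F, G, H.
B starts exactly when A ends (back-to-back, no overlap), so nothing later overlaps A either.
D starts after B ends, so nothing later overlaps B either.
C starts before D ends → D and C overlap.
E starts after D ends, so nothing later overlaps D either.
E starts after C ends, so nothing later overlaps C either.
F starts before E ends → E and F overlap.
G starts after E ends, so nothing later overlaps E either.
G starts after F ends, so nothing later overlaps F either.
H starts after G ends.

C & D, E & F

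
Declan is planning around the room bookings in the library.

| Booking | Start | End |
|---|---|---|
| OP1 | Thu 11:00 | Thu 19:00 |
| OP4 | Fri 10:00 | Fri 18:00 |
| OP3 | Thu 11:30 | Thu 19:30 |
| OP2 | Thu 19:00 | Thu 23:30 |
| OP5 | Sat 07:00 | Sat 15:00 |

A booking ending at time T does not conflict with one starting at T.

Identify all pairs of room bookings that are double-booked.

Sorted by start: OP1, OP3, OP2, OP4, OP5.
OP3 starts before OP1 ends → OP1 and OP3 overlap.
OP2 starts exactly when OP1 ends (back-to-back, no overlap) — done with OP1.
OP2 starts before OP3 ends → OP3 and OP2 overlap.
OP4 starts after OP3 ends — done with OP3.
OP4 starts after OP2 ends — done with OP2.
OP5 starts after OP4 ends.

OP1 & OP3, OP2 & OP3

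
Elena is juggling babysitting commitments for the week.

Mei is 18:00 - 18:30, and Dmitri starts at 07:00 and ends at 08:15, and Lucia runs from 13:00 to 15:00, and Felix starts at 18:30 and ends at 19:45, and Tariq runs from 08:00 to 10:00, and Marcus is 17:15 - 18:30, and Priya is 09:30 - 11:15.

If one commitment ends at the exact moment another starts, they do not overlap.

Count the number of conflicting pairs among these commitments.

3

Sorted by start: Dmitri, Tariq, Priya, Lucia, Marcus, Mei, Felix.
Tariq starts before Dmitri ends → Dmitri and Tariq overlap.
Priya starts after Dmitri ends; Dmitri is clear from here.
Priya starts before Tariq ends → Tariq and Priya overlap.
Lucia starts after Tariq ends; Tariq is clear from here.
Lucia starts after Priya ends; Priya is clear from here.
Marcus starts after Lucia ends; Lucia is clear from here.
Mei starts before Marcus ends → Marcus and Mei overlap.
Felix starts exactly when Marcus ends (back-to-back, no overlap).
Felix starts exactly when Mei ends (back-to-back, no overlap).
Overlapping pairs: Dmitri & Tariq, Marcus & Mei, Priya & Tariq — 3 in total.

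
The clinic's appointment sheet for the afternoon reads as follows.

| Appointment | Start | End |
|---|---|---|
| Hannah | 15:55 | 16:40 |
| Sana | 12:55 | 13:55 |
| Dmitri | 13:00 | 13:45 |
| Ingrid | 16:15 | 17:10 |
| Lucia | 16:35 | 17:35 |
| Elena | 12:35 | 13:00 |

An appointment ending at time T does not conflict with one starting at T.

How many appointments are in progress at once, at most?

Sweep the timeline, counting +1 at each start and −1 at each end (ends before starts at a tie):
12:35 start Elena → 1
12:55 start Sana → 2
13:00 end Elena → 1
13:00 start Dmitri → 2
13:45 end Dmitri → 1
13:55 end Sana → 0
15:55 start Hannah → 1
16:15 start Ingrid → 2
16:35 start Lucia → 3
16:40 end Hannah → 2
17:10 end Ingrid → 1
17:35 end Lucia → 0
Peak is 3, at 16:35 (Hannah, Ingrid, Lucia).

3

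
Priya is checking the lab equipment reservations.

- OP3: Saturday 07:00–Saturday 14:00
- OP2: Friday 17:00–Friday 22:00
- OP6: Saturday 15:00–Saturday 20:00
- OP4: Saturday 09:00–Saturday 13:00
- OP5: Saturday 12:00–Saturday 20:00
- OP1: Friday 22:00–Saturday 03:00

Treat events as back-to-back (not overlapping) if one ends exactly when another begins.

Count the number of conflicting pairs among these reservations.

Sorted by start: OP2, OP1, OP3, OP4, OP5, OP6.
OP1 starts exactly when OP2 ends (back-to-back, no overlap); OP2 is clear from here.
OP3 starts after OP1 ends; OP1 is clear from here.
OP4 starts before OP3 ends → OP3 and OP4 overlap.
OP5 starts before OP3 ends → OP3 and OP5 overlap.
OP6 starts after OP3 ends.
OP5 starts before OP4 ends → OP4 and OP5 overlap.
OP6 starts after OP4 ends.
OP6 starts before OP5 ends → OP5 and OP6 overlap.
Overlapping pairs: OP3 & OP4, OP3 & OP5, OP4 & OP5, OP5 & OP6 — 4 in total.

4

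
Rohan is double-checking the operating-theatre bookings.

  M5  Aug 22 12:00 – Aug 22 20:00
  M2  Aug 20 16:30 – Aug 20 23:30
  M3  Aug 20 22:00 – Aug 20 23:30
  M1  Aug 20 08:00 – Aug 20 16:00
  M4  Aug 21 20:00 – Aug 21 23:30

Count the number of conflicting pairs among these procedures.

Sorted by start: M1, M2, M3, M4, M5.
M2 starts after M1 ends — done with M1.
M3 starts before M2 ends → M2 and M3 overlap.
M4 starts after M2 ends — done with M2.
M4 starts after M3 ends — done with M3.
M5 starts after M4 ends.
Overlapping pairs: M2 & M3 — 1 in total.

1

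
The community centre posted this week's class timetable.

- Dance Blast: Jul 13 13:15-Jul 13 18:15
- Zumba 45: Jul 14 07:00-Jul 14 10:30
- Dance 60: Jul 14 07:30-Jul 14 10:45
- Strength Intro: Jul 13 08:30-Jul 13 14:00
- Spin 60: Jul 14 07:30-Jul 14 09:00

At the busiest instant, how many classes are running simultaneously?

Sweep the timeline, counting +1 at each start and −1 at each end (ends before starts at a tie):
Jul 13 08:30 start Strength Intro → 1
Jul 13 13:15 start Dance Blast → 2
Jul 13 14:00 end Strength Intro → 1
Jul 13 18:15 end Dance Blast → 0
Jul 14 07:00 start Zumba 45 → 1
Jul 14 07:30 start Dance 60 → 2
Jul 14 07:30 start Spin 60 → 3
Jul 14 09:00 end Spin 60 → 2
Jul 14 10:30 end Zumba 45 → 1
Jul 14 10:45 end Dance 60 → 0
Peak is 3, at Jul 14 07:30 (Dance 60, Spin 60, Zumba 45).

3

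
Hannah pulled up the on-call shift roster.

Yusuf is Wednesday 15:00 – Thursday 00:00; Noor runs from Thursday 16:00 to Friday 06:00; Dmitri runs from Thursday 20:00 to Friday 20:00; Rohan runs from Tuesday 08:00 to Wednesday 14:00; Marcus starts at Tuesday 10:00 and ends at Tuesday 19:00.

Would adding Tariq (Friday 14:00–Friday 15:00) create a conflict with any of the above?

Yes — it overlaps Dmitri

Rohan: ends Wednesday 14:00 at or before Tariq starts Friday 14:00 → clear.
Marcus: ends Tuesday 19:00 at or before Tariq starts Friday 14:00 → clear.
Yusuf: ends Thursday 00:00 at or before Tariq starts Friday 14:00 → clear.
Noor: ends Friday 06:00 at or before Tariq starts Friday 14:00 → clear.
Dmitri: starts Thursday 20:00 before Tariq ends Friday 15:00, and ends Friday 20:00 after Tariq starts Friday 14:00 → overlap.
Tariq overlaps Dmitri.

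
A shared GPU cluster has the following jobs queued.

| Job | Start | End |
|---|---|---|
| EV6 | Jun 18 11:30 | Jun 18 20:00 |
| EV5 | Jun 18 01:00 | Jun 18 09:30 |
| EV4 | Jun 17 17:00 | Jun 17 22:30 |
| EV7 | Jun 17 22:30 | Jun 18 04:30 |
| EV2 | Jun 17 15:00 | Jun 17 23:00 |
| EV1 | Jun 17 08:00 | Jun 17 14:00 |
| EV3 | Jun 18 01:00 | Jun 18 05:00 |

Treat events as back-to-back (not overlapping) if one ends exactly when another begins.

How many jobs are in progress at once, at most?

3

Sort all start/end points and keep a running count:
Jun 17 08:00 start EV1 → 1
Jun 17 14:00 end EV1 → 0
Jun 17 15:00 start EV2 → 1
Jun 17 17:00 start EV4 → 2
Jun 17 22:30 end EV4 → 1
Jun 17 22:30 start EV7 → 2
Jun 17 23:00 end EV2 → 1
Jun 18 01:00 start EV3 → 2
Jun 18 01:00 start EV5 → 3
Jun 18 04:30 end EV7 → 2
Jun 18 05:00 end EV3 → 1
Jun 18 09:30 end EV5 → 0
Jun 18 11:30 start EV6 → 1
Jun 18 20:00 end EV6 → 0
Peak is 3, at Jun 18 01:00 (EV3, EV5, EV7).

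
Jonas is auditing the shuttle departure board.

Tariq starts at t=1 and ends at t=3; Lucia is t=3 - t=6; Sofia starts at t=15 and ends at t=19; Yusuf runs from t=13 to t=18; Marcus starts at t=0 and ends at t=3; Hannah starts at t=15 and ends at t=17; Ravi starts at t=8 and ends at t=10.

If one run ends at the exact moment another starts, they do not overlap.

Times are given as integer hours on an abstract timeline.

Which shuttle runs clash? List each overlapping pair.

Hannah & Sofia, Hannah & Yusuf, Marcus & Tariq, Sofia & Yusuf

Sorted by start: Marcus, Tariq, Lucia, Ravi, Yusuf, Sofia, Hannah.
Tariq starts before Marcus ends → Marcus and Tariq overlap.
Lucia starts exactly when Marcus ends (back-to-back, no overlap), so Marcus has no further overlaps.
Lucia starts exactly when Tariq ends (back-to-back, no overlap), so Tariq has no further overlaps.
Ravi starts after Lucia ends, so Lucia has no further overlaps.
Yusuf starts after Ravi ends, so Ravi has no further overlaps.
Sofia starts before Yusuf ends → Yusuf and Sofia overlap.
Hannah starts before Yusuf ends → Yusuf and Hannah overlap.
Hannah starts before Sofia ends → Sofia and Hannah overlap.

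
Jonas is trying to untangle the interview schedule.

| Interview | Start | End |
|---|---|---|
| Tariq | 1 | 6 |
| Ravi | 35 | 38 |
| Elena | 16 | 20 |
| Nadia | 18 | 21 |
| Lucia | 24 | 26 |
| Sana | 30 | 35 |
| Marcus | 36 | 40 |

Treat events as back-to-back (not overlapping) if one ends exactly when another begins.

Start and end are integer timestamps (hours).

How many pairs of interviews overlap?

Sorted by start: Tariq, Elena, Nadia, Lucia, Sana, Ravi, Marcus.
Elena starts after Tariq ends, so Tariq has no further overlaps.
Nadia starts before Elena ends → Elena and Nadia overlap.
Lucia starts after Elena ends, so Elena has no further overlaps.
Lucia starts after Nadia ends, so Nadia has no further overlaps.
Sana starts after Lucia ends, so Lucia has no further overlaps.
Ravi starts exactly when Sana ends (back-to-back, no overlap), so Sana has no further overlaps.
Marcus starts before Ravi ends → Ravi and Marcus overlap.
Overlapping pairs: Elena & Nadia, Marcus & Ravi — 2 in total.

2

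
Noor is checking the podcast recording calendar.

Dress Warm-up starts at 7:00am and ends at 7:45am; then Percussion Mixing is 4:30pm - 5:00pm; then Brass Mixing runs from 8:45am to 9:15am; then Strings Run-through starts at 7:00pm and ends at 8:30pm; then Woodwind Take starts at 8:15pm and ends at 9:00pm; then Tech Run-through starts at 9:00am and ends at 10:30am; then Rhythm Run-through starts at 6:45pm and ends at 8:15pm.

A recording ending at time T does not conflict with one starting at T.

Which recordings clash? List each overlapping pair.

Brass Mixing & Tech Run-through, Rhythm Run-through & Strings Run-through, Strings Run-through & Woodwind Take

Sorted by start: Dress Warm-up, Brass Mixing, Tech Run-through, Percussion Mixing, Rhythm Run-through, Strings Run-through, Woodwind Take.
Brass Mixing starts after Dress Warm-up ends — done with Dress Warm-up.
Tech Run-through starts before Brass Mixing ends → Brass Mixing and Tech Run-through overlap.
Percussion Mixing starts after Brass Mixing ends — done with Brass Mixing.
Percussion Mixing starts after Tech Run-through ends — done with Tech Run-through.
Rhythm Run-through starts after Percussion Mixing ends — done with Percussion Mixing.
Strings Run-through starts before Rhythm Run-through ends → Rhythm Run-through and Strings Run-through overlap.
Woodwind Take starts exactly when Rhythm Run-through ends (back-to-back, no overlap).
Woodwind Take starts before Strings Run-through ends → Strings Run-through and Woodwind Take overlap.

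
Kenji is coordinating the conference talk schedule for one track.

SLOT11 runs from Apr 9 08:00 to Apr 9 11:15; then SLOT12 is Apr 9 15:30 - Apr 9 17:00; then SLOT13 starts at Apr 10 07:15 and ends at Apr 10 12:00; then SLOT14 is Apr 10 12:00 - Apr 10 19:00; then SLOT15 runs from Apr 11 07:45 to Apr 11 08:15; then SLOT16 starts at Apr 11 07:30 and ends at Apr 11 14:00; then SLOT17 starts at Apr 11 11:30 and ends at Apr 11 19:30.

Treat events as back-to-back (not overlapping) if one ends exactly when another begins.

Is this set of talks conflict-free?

Sorted by start: SLOT11, SLOT12, SLOT13, SLOT14, SLOT16, SLOT15, SLOT17.
SLOT12 starts after SLOT11 ends, so SLOT11 has no further overlaps.
SLOT13 starts after SLOT12 ends, so SLOT12 has no further overlaps.
SLOT14 starts exactly when SLOT13 ends (back-to-back, no overlap), so SLOT13 has no further overlaps.
SLOT16 starts after SLOT14 ends, so SLOT14 has no further overlaps.
SLOT15 starts before SLOT16 ends → SLOT16 and SLOT15 overlap.
That's a conflict, so the schedule is not conflict-free.

No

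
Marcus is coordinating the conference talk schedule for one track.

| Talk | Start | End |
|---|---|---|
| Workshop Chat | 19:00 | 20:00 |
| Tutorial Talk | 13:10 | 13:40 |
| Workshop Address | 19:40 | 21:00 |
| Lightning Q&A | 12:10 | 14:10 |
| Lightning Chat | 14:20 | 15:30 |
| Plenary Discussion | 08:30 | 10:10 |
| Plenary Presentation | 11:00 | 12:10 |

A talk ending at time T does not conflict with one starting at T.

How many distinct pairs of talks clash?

Sorted by start: Plenary Discussion, Plenary Presentation, Lightning Q&A, Tutorial Talk, Lightning Chat, Workshop Chat, Workshop Address.
Plenary Presentation starts after Plenary Discussion ends, so nothing later overlaps Plenary Discussion either.
Lightning Q&A starts exactly when Plenary Presentation ends (back-to-back, no overlap), so nothing later overlaps Plenary Presentation either.
Tutorial Talk starts before Lightning Q&A ends → Lightning Q&A and Tutorial Talk overlap.
Lightning Chat starts after Lightning Q&A ends, so nothing later overlaps Lightning Q&A either.
Lightning Chat starts after Tutorial Talk ends, so nothing later overlaps Tutorial Talk either.
Workshop Chat starts after Lightning Chat ends, so nothing later overlaps Lightning Chat either.
Workshop Address starts before Workshop Chat ends → Workshop Chat and Workshop Address overlap.
Overlapping pairs: Lightning Q&A & Tutorial Talk, Workshop Address & Workshop Chat — 2 in total.

2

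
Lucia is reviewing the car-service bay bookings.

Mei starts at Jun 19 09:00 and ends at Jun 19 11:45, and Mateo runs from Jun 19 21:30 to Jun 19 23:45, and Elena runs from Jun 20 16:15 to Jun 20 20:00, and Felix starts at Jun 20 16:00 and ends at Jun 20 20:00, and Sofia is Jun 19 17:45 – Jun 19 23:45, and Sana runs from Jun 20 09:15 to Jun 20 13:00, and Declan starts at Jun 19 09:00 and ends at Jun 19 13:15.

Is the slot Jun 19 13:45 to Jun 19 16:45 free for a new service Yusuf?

Yes — the slot is free

Mei: ends Jun 19 11:45 at or before Yusuf starts Jun 19 13:45 → clear.
Declan: ends Jun 19 13:15 at or before Yusuf starts Jun 19 13:45 → clear.
Sofia: starts Jun 19 17:45 at or after Yusuf ends Jun 19 16:45 → clear.
Mateo: starts Jun 19 21:30 at or after Yusuf ends Jun 19 16:45 → clear.
Sana: starts Jun 20 09:15 at or after Yusuf ends Jun 19 16:45 → clear.
Felix: starts Jun 20 16:00 at or after Yusuf ends Jun 19 16:45 → clear.
Elena: starts Jun 20 16:15 at or after Yusuf ends Jun 19 16:45 → clear.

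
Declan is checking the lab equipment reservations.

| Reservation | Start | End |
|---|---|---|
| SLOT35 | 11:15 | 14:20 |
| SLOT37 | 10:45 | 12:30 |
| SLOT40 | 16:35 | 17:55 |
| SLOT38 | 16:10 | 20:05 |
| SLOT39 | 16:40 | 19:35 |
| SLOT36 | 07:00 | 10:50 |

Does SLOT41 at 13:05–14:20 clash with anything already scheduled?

SLOT36: ends 10:50 at or before SLOT41 starts 13:05 → clear.
SLOT37: ends 12:30 at or before SLOT41 starts 13:05 → clear.
SLOT35: starts 11:15 before SLOT41 ends 14:20, and ends 14:20 after SLOT41 starts 13:05 → overlap.
SLOT38: starts 16:10 at or after SLOT41 ends 14:20 → clear.
SLOT40: starts 16:35 at or after SLOT41 ends 14:20 → clear.
SLOT39: starts 16:40 at or after SLOT41 ends 14:20 → clear.
SLOT41 overlaps SLOT35.

Yes — it overlaps SLOT35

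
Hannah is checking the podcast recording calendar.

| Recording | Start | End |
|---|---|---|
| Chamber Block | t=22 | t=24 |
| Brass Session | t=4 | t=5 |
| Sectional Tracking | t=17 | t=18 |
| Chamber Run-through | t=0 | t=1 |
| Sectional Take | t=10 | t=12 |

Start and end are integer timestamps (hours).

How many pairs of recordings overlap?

0

Check each pair: they overlap iff neither finishes before the other starts.
Sorted by start: Chamber Run-through, Brass Session, Sectional Take, Sectional Tracking, Chamber Block.
Brass Session starts after Chamber Run-through ends; Chamber Run-through is clear from here.
Sectional Take starts after Brass Session ends; Brass Session is clear from here.
Sectional Tracking starts after Sectional Take ends; Sectional Take is clear from here.
Chamber Block starts after Sectional Tracking ends.
No pair overlaps.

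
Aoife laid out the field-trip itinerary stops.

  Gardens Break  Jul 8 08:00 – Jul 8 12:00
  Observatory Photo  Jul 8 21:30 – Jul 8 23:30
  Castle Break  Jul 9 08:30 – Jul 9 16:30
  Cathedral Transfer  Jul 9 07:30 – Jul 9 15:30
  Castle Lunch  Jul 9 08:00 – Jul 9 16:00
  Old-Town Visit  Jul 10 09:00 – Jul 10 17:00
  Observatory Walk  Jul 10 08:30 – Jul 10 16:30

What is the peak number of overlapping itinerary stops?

3

Sort all start/end points and keep a running count:
Jul 8 08:00 start Gardens Break → 1
Jul 8 12:00 end Gardens Break → 0
Jul 8 21:30 start Observatory Photo → 1
Jul 8 23:30 end Observatory Photo → 0
Jul 9 07:30 start Cathedral Transfer → 1
Jul 9 08:00 start Castle Lunch → 2
Jul 9 08:30 start Castle Break → 3
Jul 9 15:30 end Cathedral Transfer → 2
Jul 9 16:00 end Castle Lunch → 1
Jul 9 16:30 end Castle Break → 0
Jul 10 08:30 start Observatory Walk → 1
Jul 10 09:00 start Old-Town Visit → 2
Jul 10 16:30 end Observatory Walk → 1
Jul 10 17:00 end Old-Town Visit → 0
Peak is 3, at Jul 9 08:30 (Castle Break, Castle Lunch, Cathedral Transfer).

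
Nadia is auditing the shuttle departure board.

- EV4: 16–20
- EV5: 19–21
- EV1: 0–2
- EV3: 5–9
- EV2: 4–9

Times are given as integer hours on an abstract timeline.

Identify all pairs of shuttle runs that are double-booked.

EV2 & EV3, EV4 & EV5

Sorted by start: EV1, EV2, EV3, EV4, EV5.
EV2 starts after EV1 ends; EV1 is clear from here.
EV3 starts before EV2 ends → EV2 and EV3 overlap.
EV4 starts after EV2 ends; EV2 is clear from here.
EV4 starts after EV3 ends; EV3 is clear from here.
EV5 starts before EV4 ends → EV4 and EV5 overlap.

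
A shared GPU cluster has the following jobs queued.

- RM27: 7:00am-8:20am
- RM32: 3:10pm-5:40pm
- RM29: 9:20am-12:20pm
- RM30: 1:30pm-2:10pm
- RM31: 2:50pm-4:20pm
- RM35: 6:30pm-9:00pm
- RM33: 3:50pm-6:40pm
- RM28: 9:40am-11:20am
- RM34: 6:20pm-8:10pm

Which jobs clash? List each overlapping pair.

Sorted by start: RM27, RM29, RM28, RM30, RM31, RM32, RM33, RM34, RM35.
RM29 starts after RM27 ends, so RM27 has no further overlaps.
RM28 starts before RM29 ends → RM29 and RM28 overlap.
RM30 starts after RM29 ends, so RM29 has no further overlaps.
RM30 starts after RM28 ends, so RM28 has no further overlaps.
RM31 starts after RM30 ends, so RM30 has no further overlaps.
RM32 starts before RM31 ends → RM31 and RM32 overlap.
RM33 starts before RM31 ends → RM31 and RM33 overlap.
RM34 starts after RM31 ends, so RM31 has no further overlaps.
RM33 starts before RM32 ends → RM32 and RM33 overlap.
RM34 starts after RM32 ends, so RM32 has no further overlaps.
RM34 starts before RM33 ends → RM33 and RM34 overlap.
RM35 starts before RM33 ends → RM33 and RM35 overlap.
RM35 starts before RM34 ends → RM34 and RM35 overlap.

RM28 & RM29, RM31 & RM32, RM31 & RM33, RM32 & RM33, RM33 & RM34, RM33 & RM35, RM34 & RM35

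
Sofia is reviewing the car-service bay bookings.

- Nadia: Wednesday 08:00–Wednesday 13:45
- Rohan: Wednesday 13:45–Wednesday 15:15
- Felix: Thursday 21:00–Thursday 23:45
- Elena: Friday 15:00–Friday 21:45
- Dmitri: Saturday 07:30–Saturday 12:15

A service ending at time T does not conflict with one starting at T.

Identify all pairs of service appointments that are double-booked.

Two intervals overlap when each starts before the other ends.
Sorted by start: Nadia, Rohan, Felix, Elena, Dmitri.
Rohan starts exactly when Nadia ends (back-to-back, no overlap); Nadia is clear from here.
Felix starts after Rohan ends; Rohan is clear from here.
Elena starts after Felix ends; Felix is clear from here.
Dmitri starts after Elena ends.

no overlapping pairs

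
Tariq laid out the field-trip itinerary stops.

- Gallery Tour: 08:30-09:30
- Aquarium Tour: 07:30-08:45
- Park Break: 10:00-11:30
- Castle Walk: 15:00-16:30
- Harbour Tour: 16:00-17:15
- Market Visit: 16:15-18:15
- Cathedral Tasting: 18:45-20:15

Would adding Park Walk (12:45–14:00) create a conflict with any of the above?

No — it doesn't clash with anything

Aquarium Tour: ends 08:45 at or before Park Walk starts 12:45 → clear.
Gallery Tour: ends 09:30 at or before Park Walk starts 12:45 → clear.
Park Break: ends 11:30 at or before Park Walk starts 12:45 → clear.
Castle Walk: starts 15:00 at or after Park Walk ends 14:00 → clear.
Harbour Tour: starts 16:00 at or after Park Walk ends 14:00 → clear.
Market Visit: starts 16:15 at or after Park Walk ends 14:00 → clear.
Cathedral Tasting: starts 18:45 at or after Park Walk ends 14:00 → clear.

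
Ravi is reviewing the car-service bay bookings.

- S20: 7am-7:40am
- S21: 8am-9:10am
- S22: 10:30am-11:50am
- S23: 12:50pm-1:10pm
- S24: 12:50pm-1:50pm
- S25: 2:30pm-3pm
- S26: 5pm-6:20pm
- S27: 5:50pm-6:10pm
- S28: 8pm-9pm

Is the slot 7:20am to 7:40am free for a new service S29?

No — it overlaps S20

S20: starts 7am before S29 ends 7:40am, and ends 7:40am after S29 starts 7:20am → overlap.
S21: starts 8am at or after S29 ends 7:40am → clear.
S22: starts 10:30am at or after S29 ends 7:40am → clear.
S23: starts 12:50pm at or after S29 ends 7:40am → clear.
S24: starts 12:50pm at or after S29 ends 7:40am → clear.
S25: starts 2:30pm at or after S29 ends 7:40am → clear.
S26: starts 5pm at or after S29 ends 7:40am → clear.
S27: starts 5:50pm at or after S29 ends 7:40am → clear.
S28: starts 8pm at or after S29 ends 7:40am → clear.
S29 overlaps S20.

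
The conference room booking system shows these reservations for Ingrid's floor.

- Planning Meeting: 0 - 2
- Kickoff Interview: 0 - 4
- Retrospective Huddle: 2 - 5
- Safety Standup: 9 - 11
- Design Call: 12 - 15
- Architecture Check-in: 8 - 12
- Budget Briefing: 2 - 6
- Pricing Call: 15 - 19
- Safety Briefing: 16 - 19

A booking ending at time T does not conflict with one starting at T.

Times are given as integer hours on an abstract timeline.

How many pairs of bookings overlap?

Sorted by start: Planning Meeting, Kickoff Interview, Retrospective Huddle, Budget Briefing, Architecture Check-in, Safety Standup, Design Call, Pricing Call, Safety Briefing.
Kickoff Interview starts before Planning Meeting ends → Planning Meeting and Kickoff Interview overlap.
Retrospective Huddle starts exactly when Planning Meeting ends (back-to-back, no overlap) — done with Planning Meeting.
Retrospective Huddle starts before Kickoff Interview ends → Kickoff Interview and Retrospective Huddle overlap.
Budget Briefing starts before Kickoff Interview ends → Kickoff Interview and Budget Briefing overlap.
Architecture Check-in starts after Kickoff Interview ends — done with Kickoff Interview.
Budget Briefing starts before Retrospective Huddle ends → Retrospective Huddle and Budget Briefing overlap.
Architecture Check-in starts after Retrospective Huddle ends — done with Retrospective Huddle.
Architecture Check-in starts after Budget Briefing ends — done with Budget Briefing.
Safety Standup starts before Architecture Check-in ends → Architecture Check-in and Safety Standup overlap.
Design Call starts exactly when Architecture Check-in ends (back-to-back, no overlap) — done with Architecture Check-in.
Design Call starts after Safety Standup ends — done with Safety Standup.
Pricing Call starts exactly when Design Call ends (back-to-back, no overlap) — done with Design Call.
Safety Briefing starts before Pricing Call ends → Pricing Call and Safety Briefing overlap.
Overlapping pairs: Architecture Check-in & Safety Standup, Budget Briefing & Kickoff Interview, Budget Briefing & Retrospective Huddle, Kickoff Interview & Planning Meeting, Kickoff Interview & Retrospective Huddle, Pricing Call & Safety Briefing — 6 in total.

6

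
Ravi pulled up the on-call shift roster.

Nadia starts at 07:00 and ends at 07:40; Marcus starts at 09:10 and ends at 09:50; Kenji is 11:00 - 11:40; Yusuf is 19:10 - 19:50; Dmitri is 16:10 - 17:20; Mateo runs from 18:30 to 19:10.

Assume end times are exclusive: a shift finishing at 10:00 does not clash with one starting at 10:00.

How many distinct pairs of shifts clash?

Sorted by start: Nadia, Marcus, Kenji, Dmitri, Mateo, Yusuf.
Marcus starts after Nadia ends — done with Nadia.
Kenji starts after Marcus ends — done with Marcus.
Dmitri starts after Kenji ends — done with Kenji.
Mateo starts after Dmitri ends — done with Dmitri.
Yusuf starts exactly when Mateo ends (back-to-back, no overlap).
No pair overlaps.

0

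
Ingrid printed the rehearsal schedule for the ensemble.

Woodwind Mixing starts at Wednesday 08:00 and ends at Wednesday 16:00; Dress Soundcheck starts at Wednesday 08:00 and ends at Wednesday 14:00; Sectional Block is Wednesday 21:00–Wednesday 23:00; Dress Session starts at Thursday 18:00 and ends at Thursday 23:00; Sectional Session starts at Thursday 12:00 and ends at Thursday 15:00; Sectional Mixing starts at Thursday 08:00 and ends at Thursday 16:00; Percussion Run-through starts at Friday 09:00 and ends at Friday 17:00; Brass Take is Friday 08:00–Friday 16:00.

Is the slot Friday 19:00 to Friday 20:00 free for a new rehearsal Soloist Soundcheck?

Woodwind Mixing: ends Wednesday 16:00 at or before Soloist Soundcheck starts Friday 19:00 → clear.
Dress Soundcheck: ends Wednesday 14:00 at or before Soloist Soundcheck starts Friday 19:00 → clear.
Sectional Block: ends Wednesday 23:00 at or before Soloist Soundcheck starts Friday 19:00 → clear.
Sectional Mixing: ends Thursday 16:00 at or before Soloist Soundcheck starts Friday 19:00 → clear.
Sectional Session: ends Thursday 15:00 at or before Soloist Soundcheck starts Friday 19:00 → clear.
Dress Session: ends Thursday 23:00 at or before Soloist Soundcheck starts Friday 19:00 → clear.
Brass Take: ends Friday 16:00 at or before Soloist Soundcheck starts Friday 19:00 → clear.
Percussion Run-through: ends Friday 17:00 at or before Soloist Soundcheck starts Friday 19:00 → clear.

Yes — the slot is free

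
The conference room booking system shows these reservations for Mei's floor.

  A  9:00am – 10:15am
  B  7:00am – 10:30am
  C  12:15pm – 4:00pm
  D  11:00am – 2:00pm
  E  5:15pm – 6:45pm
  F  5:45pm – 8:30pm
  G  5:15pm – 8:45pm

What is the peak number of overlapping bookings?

Sort all start/end points and keep a running count:
7:00am start B → 1
9:00am start A → 2
10:15am end A → 1
10:30am end B → 0
11:00am start D → 1
12:15pm start C → 2
2:00pm end D → 1
4:00pm end C → 0
5:15pm start E → 1
5:15pm start G → 2
5:45pm start F → 3
6:45pm end E → 2
8:30pm end F → 1
8:45pm end G → 0
Peak is 3, at 5:45pm (E, F, G).

3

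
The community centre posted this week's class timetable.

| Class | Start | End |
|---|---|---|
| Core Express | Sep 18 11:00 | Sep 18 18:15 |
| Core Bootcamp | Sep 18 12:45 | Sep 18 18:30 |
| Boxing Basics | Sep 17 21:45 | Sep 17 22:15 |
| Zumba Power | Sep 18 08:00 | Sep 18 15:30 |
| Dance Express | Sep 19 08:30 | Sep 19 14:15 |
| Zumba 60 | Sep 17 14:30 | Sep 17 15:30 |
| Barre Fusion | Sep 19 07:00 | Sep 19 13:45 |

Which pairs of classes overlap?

Check each pair: they overlap iff neither finishes before the other starts.
Sorted by start: Zumba 60, Boxing Basics, Zumba Power, Core Express, Core Bootcamp, Barre Fusion, Dance Express.
Boxing Basics starts after Zumba 60 ends; Zumba 60 is clear from here.
Zumba Power starts after Boxing Basics ends; Boxing Basics is clear from here.
Core Express starts before Zumba Power ends → Zumba Power and Core Express overlap.
Core Bootcamp starts before Zumba Power ends → Zumba Power and Core Bootcamp overlap.
Barre Fusion starts after Zumba Power ends; Zumba Power is clear from here.
Core Bootcamp starts before Core Express ends → Core Express and Core Bootcamp overlap.
Barre Fusion starts after Core Express ends; Core Express is clear from here.
Barre Fusion starts after Core Bootcamp ends; Core Bootcamp is clear from here.
Dance Express starts before Barre Fusion ends → Barre Fusion and Dance Express overlap.

Barre Fusion & Dance Express, Core Bootcamp & Core Express, Core Bootcamp & Zumba Power, Core Express & Zumba Power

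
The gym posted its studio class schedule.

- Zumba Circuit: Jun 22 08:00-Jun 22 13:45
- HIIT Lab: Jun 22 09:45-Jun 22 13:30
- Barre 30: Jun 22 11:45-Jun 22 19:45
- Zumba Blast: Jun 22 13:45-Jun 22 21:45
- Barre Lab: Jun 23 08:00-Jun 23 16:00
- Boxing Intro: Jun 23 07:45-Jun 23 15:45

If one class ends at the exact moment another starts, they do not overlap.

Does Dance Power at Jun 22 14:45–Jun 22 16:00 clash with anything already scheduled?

Yes — it overlaps Barre 30, Zumba Blast

Zumba Circuit: ends Jun 22 13:45 at or before Dance Power starts Jun 22 14:45 → clear.
HIIT Lab: ends Jun 22 13:30 at or before Dance Power starts Jun 22 14:45 → clear.
Barre 30: starts Jun 22 11:45 before Dance Power ends Jun 22 16:00, and ends Jun 22 19:45 after Dance Power starts Jun 22 14:45 → overlap.
Zumba Blast: starts Jun 22 13:45 before Dance Power ends Jun 22 16:00, and ends Jun 22 21:45 after Dance Power starts Jun 22 14:45 → overlap.
Boxing Intro: starts Jun 23 07:45 at or after Dance Power ends Jun 22 16:00 → clear.
Barre Lab: starts Jun 23 08:00 at or after Dance Power ends Jun 22 16:00 → clear.
Dance Power overlaps Barre 30, Zumba Blast.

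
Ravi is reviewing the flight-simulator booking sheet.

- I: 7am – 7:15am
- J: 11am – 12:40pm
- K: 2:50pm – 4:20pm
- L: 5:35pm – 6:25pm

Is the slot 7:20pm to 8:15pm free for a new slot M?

Yes — the slot is free

I: ends 7:15am at or before M starts 7:20pm → clear.
J: ends 12:40pm at or before M starts 7:20pm → clear.
K: ends 4:20pm at or before M starts 7:20pm → clear.
L: ends 6:25pm at or before M starts 7:20pm → clear.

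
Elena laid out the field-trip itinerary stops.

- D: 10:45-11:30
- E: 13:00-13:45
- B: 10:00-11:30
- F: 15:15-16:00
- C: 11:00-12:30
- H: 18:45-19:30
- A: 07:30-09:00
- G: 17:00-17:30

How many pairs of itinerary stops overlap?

Two intervals overlap when each starts before the other ends.
Sorted by start: A, B, D, C, E, F, G, H.
B starts after A ends, so nothing later overlaps A either.
D starts before B ends → B and D overlap.
C starts before B ends → B and C overlap.
E starts after B ends, so nothing later overlaps B either.
C starts before D ends → D and C overlap.
E starts after D ends, so nothing later overlaps D either.
E starts after C ends, so nothing later overlaps C either.
F starts after E ends, so nothing later overlaps E either.
G starts after F ends, so nothing later overlaps F either.
H starts after G ends.
Overlapping pairs: B & C, B & D, C & D — 3 in total.

3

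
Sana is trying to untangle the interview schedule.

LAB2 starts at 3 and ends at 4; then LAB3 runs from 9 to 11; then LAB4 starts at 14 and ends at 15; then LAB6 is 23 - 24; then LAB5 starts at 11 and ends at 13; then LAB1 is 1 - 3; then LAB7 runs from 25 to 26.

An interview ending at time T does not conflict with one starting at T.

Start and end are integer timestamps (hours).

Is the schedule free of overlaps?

Yes

Sorted by start: LAB1, LAB2, LAB3, LAB5, LAB4, LAB6, LAB7.
LAB2 starts exactly when LAB1 ends (back-to-back, no overlap), so LAB1 has no further overlaps.
LAB3 starts after LAB2 ends, so LAB2 has no further overlaps.
LAB5 starts exactly when LAB3 ends (back-to-back, no overlap), so LAB3 has no further overlaps.
LAB4 starts after LAB5 ends, so LAB5 has no further overlaps.
LAB6 starts after LAB4 ends, so LAB4 has no further overlaps.
LAB7 starts after LAB6 ends.
Every pair is clear; the schedule has no overlaps.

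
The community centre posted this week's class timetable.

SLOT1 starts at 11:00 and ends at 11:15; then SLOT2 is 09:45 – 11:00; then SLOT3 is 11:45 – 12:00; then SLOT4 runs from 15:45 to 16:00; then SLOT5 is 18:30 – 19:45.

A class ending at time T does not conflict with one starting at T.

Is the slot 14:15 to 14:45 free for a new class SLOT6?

SLOT2: ends 11:00 at or before SLOT6 starts 14:15 → clear.
SLOT1: ends 11:15 at or before SLOT6 starts 14:15 → clear.
SLOT3: ends 12:00 at or before SLOT6 starts 14:15 → clear.
SLOT4: starts 15:45 at or after SLOT6 ends 14:45 → clear.
SLOT5: starts 18:30 at or after SLOT6 ends 14:45 → clear.

Yes — the slot is free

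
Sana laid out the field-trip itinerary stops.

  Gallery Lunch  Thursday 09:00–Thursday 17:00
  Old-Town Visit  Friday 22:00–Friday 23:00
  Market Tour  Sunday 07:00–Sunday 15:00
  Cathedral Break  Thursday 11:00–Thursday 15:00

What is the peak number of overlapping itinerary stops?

2

Walk through starts and ends in time order (an end at T is processed before a start at T):
Thursday 09:00 start Gallery Lunch → 1
Thursday 11:00 start Cathedral Break → 2
Thursday 15:00 end Cathedral Break → 1
Thursday 17:00 end Gallery Lunch → 0
Friday 22:00 start Old-Town Visit → 1
Friday 23:00 end Old-Town Visit → 0
Sunday 07:00 start Market Tour → 1
Sunday 15:00 end Market Tour → 0
Peak is 2, at Thursday 11:00 (Cathedral Break, Gallery Lunch).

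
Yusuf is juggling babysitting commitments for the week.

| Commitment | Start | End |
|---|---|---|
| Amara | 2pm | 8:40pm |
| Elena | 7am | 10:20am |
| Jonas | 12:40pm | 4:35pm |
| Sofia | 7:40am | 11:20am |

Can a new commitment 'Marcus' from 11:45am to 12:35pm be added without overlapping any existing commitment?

Yes — the slot is free

Elena: ends 10:20am at or before Marcus starts 11:45am → clear.
Sofia: ends 11:20am at or before Marcus starts 11:45am → clear.
Jonas: starts 12:40pm at or after Marcus ends 12:35pm → clear.
Amara: starts 2pm at or after Marcus ends 12:35pm → clear.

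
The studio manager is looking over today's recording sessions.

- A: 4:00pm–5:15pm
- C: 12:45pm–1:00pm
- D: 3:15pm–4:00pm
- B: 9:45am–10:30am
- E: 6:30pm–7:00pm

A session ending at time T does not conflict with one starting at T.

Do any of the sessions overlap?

No

Sorted by start: B, C, D, A, E.
C starts after B ends, so nothing later overlaps B either.
D starts after C ends, so nothing later overlaps C either.
A starts exactly when D ends (back-to-back, no overlap), so nothing later overlaps D either.
E starts after A ends.
Every pair is clear; the schedule has no overlaps.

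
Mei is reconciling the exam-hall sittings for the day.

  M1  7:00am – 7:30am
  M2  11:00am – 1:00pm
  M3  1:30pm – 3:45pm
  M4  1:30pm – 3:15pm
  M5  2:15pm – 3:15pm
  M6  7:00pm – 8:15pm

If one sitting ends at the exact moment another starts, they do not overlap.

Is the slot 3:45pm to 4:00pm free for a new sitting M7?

M1: ends 7:30am at or before M7 starts 3:45pm → clear.
M2: ends 1:00pm at or before M7 starts 3:45pm → clear.
M3: ends 3:45pm at or before M7 starts 3:45pm → clear.
M4: ends 3:15pm at or before M7 starts 3:45pm → clear.
M5: ends 3:15pm at or before M7 starts 3:45pm → clear.
M6: starts 7:00pm at or after M7 ends 4:00pm → clear.

Yes — the slot is free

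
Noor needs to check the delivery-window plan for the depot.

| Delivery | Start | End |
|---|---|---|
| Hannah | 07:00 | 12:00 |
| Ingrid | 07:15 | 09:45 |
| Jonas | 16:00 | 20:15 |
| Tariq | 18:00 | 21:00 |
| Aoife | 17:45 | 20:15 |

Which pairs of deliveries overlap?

Aoife & Jonas, Aoife & Tariq, Hannah & Ingrid, Jonas & Tariq

Sorted by start: Hannah, Ingrid, Jonas, Aoife, Tariq.
Ingrid starts before Hannah ends → Hannah and Ingrid overlap.
Jonas starts after Hannah ends — done with Hannah.
Jonas starts after Ingrid ends — done with Ingrid.
Aoife starts before Jonas ends → Jonas and Aoife overlap.
Tariq starts before Jonas ends → Jonas and Tariq overlap.
Tariq starts before Aoife ends → Aoife and Tariq overlap.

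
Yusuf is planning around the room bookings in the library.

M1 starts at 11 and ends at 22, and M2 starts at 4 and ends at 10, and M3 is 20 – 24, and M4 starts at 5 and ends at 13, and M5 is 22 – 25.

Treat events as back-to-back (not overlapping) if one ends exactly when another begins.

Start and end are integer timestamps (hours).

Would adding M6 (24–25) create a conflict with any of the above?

Yes — it overlaps M5

M2: ends 10 at or before M6 starts 24 → clear.
M4: ends 13 at or before M6 starts 24 → clear.
M1: ends 22 at or before M6 starts 24 → clear.
M3: ends 24 at or before M6 starts 24 → clear.
M5: starts 22 before M6 ends 25, and ends 25 after M6 starts 24 → overlap.
M6 overlaps M5.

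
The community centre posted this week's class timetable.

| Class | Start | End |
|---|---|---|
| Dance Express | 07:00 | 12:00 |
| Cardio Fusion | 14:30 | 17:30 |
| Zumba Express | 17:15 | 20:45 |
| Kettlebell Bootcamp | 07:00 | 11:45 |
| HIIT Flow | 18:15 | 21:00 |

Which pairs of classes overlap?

Two intervals overlap when each starts before the other ends.
Sorted by start: Kettlebell Bootcamp, Dance Express, Cardio Fusion, Zumba Express, HIIT Flow.
Dance Express starts before Kettlebell Bootcamp ends → Kettlebell Bootcamp and Dance Express overlap.
Cardio Fusion starts after Kettlebell Bootcamp ends, so Kettlebell Bootcamp has no further overlaps.
Cardio Fusion starts after Dance Express ends, so Dance Express has no further overlaps.
Zumba Express starts before Cardio Fusion ends → Cardio Fusion and Zumba Express overlap.
HIIT Flow starts after Cardio Fusion ends.
HIIT Flow starts before Zumba Express ends → Zumba Express and HIIT Flow overlap.

Cardio Fusion & Zumba Express, Dance Express & Kettlebell Bootcamp, HIIT Flow & Zumba Express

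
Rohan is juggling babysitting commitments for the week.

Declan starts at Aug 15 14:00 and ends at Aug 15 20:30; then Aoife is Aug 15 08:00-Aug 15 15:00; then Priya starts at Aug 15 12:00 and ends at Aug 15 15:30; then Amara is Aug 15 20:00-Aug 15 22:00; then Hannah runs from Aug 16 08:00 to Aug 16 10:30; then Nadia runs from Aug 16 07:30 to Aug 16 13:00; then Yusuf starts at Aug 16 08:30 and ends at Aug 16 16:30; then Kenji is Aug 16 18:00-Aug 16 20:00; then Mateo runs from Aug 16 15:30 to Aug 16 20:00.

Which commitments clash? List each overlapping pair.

Amara & Declan, Aoife & Declan, Aoife & Priya, Declan & Priya, Hannah & Nadia, Hannah & Yusuf, Kenji & Mateo, Mateo & Yusuf, Nadia & Yusuf

Sorted by start: Aoife, Priya, Declan, Amara, Nadia, Hannah, Yusuf, Mateo, Kenji.
Priya starts before Aoife ends → Aoife and Priya overlap.
Declan starts before Aoife ends → Aoife and Declan overlap.
Amara starts after Aoife ends; Aoife is clear from here.
Declan starts before Priya ends → Priya and Declan overlap.
Amara starts after Priya ends; Priya is clear from here.
Amara starts before Declan ends → Declan and Amara overlap.
Nadia starts after Declan ends; Declan is clear from here.
Nadia starts after Amara ends; Amara is clear from here.
Hannah starts before Nadia ends → Nadia and Hannah overlap.
Yusuf starts before Nadia ends → Nadia and Yusuf overlap.
Mateo starts after Nadia ends; Nadia is clear from here.
Yusuf starts before Hannah ends → Hannah and Yusuf overlap.
Mateo starts after Hannah ends; Hannah is clear from here.
Mateo starts before Yusuf ends → Yusuf and Mateo overlap.
Kenji starts after Yusuf ends.
Kenji starts before Mateo ends → Mateo and Kenji overlap.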